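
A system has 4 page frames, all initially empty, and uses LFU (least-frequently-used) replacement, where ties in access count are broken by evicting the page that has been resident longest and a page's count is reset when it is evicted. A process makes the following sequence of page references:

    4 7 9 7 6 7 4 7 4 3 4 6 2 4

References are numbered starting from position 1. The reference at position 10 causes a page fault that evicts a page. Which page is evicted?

pos 1: 4 → miss, frames (4)
pos 2: 7 → miss, frames (4 7)
pos 3: 9 → miss, frames (4 7 9)
pos 4: 7 → hit
pos 5: 6 → miss, frames (4 7 9 6)
pos 6: 7 → hit
pos 7: 4 → hit
pos 8: 7 → hit
pos 9: 4 → hit
pos 10: 3 → miss, evict 9, frames (4 7 6 3)
At position 10, page 9 is evicted.

9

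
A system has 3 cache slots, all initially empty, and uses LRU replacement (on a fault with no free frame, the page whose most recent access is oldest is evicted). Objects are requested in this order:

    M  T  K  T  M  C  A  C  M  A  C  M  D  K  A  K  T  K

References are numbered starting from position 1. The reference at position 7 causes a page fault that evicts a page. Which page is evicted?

T

pos 1: M -> miss, frames [M]
pos 2: T -> miss, frames [M, T]
pos 3: K -> miss, frames [M, T, K]
pos 4: T -> hit
pos 5: M -> hit
pos 6: C -> miss, evict K, frames [T, M, C]
pos 7: A -> miss, evict T, frames [M, C, A]
At position 7, page T is evicted.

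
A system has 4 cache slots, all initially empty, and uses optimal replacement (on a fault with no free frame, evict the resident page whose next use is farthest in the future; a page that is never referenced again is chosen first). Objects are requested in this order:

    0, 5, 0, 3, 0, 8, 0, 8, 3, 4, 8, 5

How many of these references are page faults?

0 -> miss, frames [0]
5 -> miss, frames [0, 5]
0 -> hit
3 -> miss, frames [0, 5, 3]
0 -> hit
8 -> miss, frames [0, 5, 3, 8]
0 -> hit
8 -> hit
3 -> hit
4 -> miss, evict 3, frames [0, 5, 8, 4]
8 -> hit
5 -> hit
Page faults: 5.

5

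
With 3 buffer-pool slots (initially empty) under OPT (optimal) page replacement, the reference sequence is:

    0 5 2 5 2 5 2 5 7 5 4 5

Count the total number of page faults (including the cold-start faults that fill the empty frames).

5

0 -> miss, frames (0)
5 -> miss, frames (0 5)
2 -> miss, frames (0 5 2)
5 -> hit
2 -> hit
5 -> hit
2 -> hit
5 -> hit
7 -> miss, evict 2, frames (0 5 7)
5 -> hit
4 -> miss, evict 7, frames (0 5 4)
5 -> hit
Page faults: 5.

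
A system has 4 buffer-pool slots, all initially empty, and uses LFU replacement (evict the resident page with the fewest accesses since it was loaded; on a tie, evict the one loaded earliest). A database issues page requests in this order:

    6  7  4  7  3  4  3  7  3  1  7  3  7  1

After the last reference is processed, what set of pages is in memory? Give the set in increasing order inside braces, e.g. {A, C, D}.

{1, 3, 4, 7}

6: miss, frames {6}
7: miss, frames {6,7}
4: miss, frames {6,7,4}
7: hit
3: miss, frames {6,7,4,3}
4: hit
3: hit
7: hit
3: hit
1: miss, evict 6, frames {7,4,3,1}
7: hit
3: hit
7: hit
1: hit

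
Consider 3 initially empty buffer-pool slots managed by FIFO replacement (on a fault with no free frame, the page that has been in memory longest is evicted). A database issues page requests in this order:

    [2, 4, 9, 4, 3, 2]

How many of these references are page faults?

5

2 → miss, frames [2]
4 → miss, frames [2, 4]
9 → miss, frames [2, 4, 9]
4 → hit
3 → miss, evict 2, frames [4, 9, 3]
2 → miss, evict 4, frames [9, 3, 2]
Page faults: 5.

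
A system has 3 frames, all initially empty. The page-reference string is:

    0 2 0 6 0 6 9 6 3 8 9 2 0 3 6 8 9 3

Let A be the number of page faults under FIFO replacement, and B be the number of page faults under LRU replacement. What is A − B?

Under FIFO: F F . F . . F . F F . F F F F F F F → 13 faults.
Under LRU: F F . F . . F . F F F F F F F F F F → 14 faults.
A − B = 13 − 14 = -1.

-1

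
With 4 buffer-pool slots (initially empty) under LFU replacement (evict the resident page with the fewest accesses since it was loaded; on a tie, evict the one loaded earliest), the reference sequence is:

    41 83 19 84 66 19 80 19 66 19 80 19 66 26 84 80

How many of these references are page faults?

8

41 → miss, frames [41]
83 → miss, frames [41, 83]
19 → miss, frames [41, 83, 19]
84 → miss, frames [41, 83, 19, 84]
66 → miss, evict 41, frames [83, 19, 84, 66]
19 → hit
80 → miss, evict 83, frames [19, 84, 66, 80]
19 → hit
66 → hit
19 → hit
80 → hit
19 → hit
66 → hit
26 → miss, evict 84, frames [19, 66, 80, 26]
84 → miss, evict 26, frames [19, 66, 80, 84]
80 → hit
Page faults: 8.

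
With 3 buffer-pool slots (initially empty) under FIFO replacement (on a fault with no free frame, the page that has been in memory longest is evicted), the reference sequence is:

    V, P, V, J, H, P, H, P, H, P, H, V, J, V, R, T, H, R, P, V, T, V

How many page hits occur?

V → fault, frames {V}
P → fault, frames {V,P}
V → hit
J → fault, frames {V,P,J}
H → fault, evict V, frames {P,J,H}
P → hit
H → hit
P → hit
H → hit
P → hit
H → hit
V → fault, evict P, frames {J,H,V}
J → hit
V → hit
R → fault, evict J, frames {H,V,R}
T → fault, evict H, frames {V,R,T}
H → fault, evict V, frames {R,T,H}
R → hit
P → fault, evict R, frames {T,H,P}
V → fault, evict T, frames {H,P,V}
T → fault, evict H, frames {P,V,T}
V → hit
Hits: 11.

11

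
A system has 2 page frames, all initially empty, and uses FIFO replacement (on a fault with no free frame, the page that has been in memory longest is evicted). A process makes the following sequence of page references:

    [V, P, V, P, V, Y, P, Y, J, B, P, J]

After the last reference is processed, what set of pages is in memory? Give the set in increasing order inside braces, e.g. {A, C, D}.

V -> fault, frames (V)
P -> fault, frames (V P)
V -> hit
P -> hit
V -> hit
Y -> fault, evict V, frames (P Y)
P -> hit
Y -> hit
J -> fault, evict P, frames (Y J)
B -> fault, evict Y, frames (J B)
P -> fault, evict J, frames (B P)
J -> fault, evict B, frames (P J)

{J, P}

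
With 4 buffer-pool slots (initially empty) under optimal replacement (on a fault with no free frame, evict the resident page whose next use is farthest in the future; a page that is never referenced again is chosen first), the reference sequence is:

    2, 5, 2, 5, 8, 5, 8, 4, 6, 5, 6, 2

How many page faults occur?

2: fault, frames [2]
5: fault, frames [2, 5]
2: hit
5: hit
8: fault, frames [2, 5, 8]
5: hit
8: hit
4: fault, frames [2, 5, 8, 4]
6: fault, evict 4, frames [2, 5, 8, 6]
5: hit
6: hit
2: hit
Page faults: 5.

5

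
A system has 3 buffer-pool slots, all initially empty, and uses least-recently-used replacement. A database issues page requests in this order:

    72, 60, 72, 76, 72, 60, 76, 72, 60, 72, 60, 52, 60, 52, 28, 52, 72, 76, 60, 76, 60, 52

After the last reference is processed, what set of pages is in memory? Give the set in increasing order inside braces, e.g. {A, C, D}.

72: fault, frames [72]
60: fault, frames [72, 60]
72: hit
76: fault, frames [60, 72, 76]
72: hit
60: hit
76: hit
72: hit
60: hit
72: hit
60: hit
52: fault, evict 76, frames [72, 60, 52]
60: hit
52: hit
28: fault, evict 72, frames [60, 52, 28]
52: hit
72: fault, evict 60, frames [28, 52, 72]
76: fault, evict 28, frames [52, 72, 76]
60: fault, evict 52, frames [72, 76, 60]
76: hit
60: hit
52: fault, evict 72, frames [76, 60, 52]

{52, 60, 76}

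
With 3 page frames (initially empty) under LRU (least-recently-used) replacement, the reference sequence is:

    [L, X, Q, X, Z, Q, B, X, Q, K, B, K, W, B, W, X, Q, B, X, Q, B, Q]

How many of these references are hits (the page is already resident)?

L -> fault, frames {L}
X -> fault, frames {L,X}
Q -> fault, frames {L,X,Q}
X -> hit
Z -> fault, evict L, frames {Q,X,Z}
Q -> hit
B -> fault, evict X, frames {Z,Q,B}
X -> fault, evict Z, frames {Q,B,X}
Q -> hit
K -> fault, evict B, frames {X,Q,K}
B -> fault, evict X, frames {Q,K,B}
K -> hit
W -> fault, evict Q, frames {B,K,W}
B -> hit
W -> hit
X -> fault, evict K, frames {B,W,X}
Q -> fault, evict B, frames {W,X,Q}
B -> fault, evict W, frames {X,Q,B}
X -> hit
Q -> hit
B -> hit
Q -> hit
Hits: 10.

10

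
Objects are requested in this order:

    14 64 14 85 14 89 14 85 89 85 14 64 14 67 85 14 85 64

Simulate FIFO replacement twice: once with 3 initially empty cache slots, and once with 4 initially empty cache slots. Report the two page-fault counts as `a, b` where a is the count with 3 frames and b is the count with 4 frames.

10, 7

3 frames: F F . F . F F . . . . F . F F F . F → 10 faults.
4 frames: F F . F . F . . . . . . . F . F . F → 7 faults.
7 < 10: adding a frame reduced faults, as is typical.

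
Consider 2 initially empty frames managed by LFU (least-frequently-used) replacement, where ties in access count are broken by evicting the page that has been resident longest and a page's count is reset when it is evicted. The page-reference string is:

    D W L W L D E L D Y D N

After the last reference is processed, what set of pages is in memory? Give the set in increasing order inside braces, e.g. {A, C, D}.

D → miss, frames (D)
W → miss, frames (D W)
L → miss, evict D, frames (W L)
W → hit
L → hit
D → miss, evict W, frames (L D)
E → miss, evict D, frames (L E)
L → hit
D → miss, evict E, frames (L D)
Y → miss, evict D, frames (L Y)
D → miss, evict Y, frames (L D)
N → miss, evict D, frames (L N)

{L, N}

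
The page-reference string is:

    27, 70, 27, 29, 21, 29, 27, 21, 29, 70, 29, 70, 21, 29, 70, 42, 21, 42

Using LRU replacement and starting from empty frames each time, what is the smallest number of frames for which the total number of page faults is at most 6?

f=1: 18 faults
f=2: 13 faults
f=3: 7 faults
f=4: 5 faults
f=5: 5 faults
Smallest f with faults ≤ 6 is 4.

4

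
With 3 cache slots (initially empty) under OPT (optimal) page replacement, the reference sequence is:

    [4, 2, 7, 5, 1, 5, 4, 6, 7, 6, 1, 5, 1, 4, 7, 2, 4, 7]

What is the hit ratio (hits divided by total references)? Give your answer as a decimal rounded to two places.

4 -> fault, frames {4}
2 -> fault, frames {4,2}
7 -> fault, frames {4,2,7}
5 -> fault, evict 2, frames {4,7,5}
1 -> fault, evict 7, frames {4,5,1}
5 -> hit
4 -> hit
6 -> fault, evict 4, frames {5,1,6}
7 -> fault, evict 5, frames {1,6,7}
6 -> hit
1 -> hit
5 -> fault, evict 6, frames {1,7,5}
1 -> hit
4 -> fault, evict 5, frames {1,7,4}
7 -> hit
2 -> fault, evict 1, frames {7,4,2}
4 -> hit
7 -> hit
Hits: 8 of 18 references → 8/18 = 0.4444.

0.44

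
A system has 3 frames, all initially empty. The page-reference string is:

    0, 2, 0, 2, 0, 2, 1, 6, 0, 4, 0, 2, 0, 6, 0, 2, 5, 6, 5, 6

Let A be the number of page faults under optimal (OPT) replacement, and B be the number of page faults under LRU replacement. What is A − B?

Under OPT: F F . . . . F F . F . . . F . . F . . . → 7 faults.
Under LRU: F F . . . . F F F F . F . F . . F F . . → 10 faults.
A − B = 7 − 10 = -3.

-3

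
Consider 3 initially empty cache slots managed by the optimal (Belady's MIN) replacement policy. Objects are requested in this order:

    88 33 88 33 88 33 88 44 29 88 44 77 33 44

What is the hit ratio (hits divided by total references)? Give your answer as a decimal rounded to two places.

88: miss, frames (88)
33: miss, frames (88 33)
88: hit
33: hit
88: hit
33: hit
88: hit
44: miss, frames (88 33 44)
29: miss, evict 33, frames (88 44 29)
88: hit
44: hit
77: miss, evict 29, frames (88 44 77)
33: miss, evict 77, frames (88 44 33)
44: hit
Hits: 8 of 14 references → 8/14 = 0.5714.

0.57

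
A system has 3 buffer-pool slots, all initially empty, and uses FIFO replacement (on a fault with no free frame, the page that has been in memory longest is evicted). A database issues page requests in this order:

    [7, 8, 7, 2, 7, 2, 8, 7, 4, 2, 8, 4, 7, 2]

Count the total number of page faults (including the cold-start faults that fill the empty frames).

7: miss, frames (7)
8: miss, frames (7 8)
7: hit
2: miss, frames (7 8 2)
7: hit
2: hit
8: hit
7: hit
4: miss, evict 7, frames (8 2 4)
2: hit
8: hit
4: hit
7: miss, evict 8, frames (2 4 7)
2: hit
Page faults: 5.

5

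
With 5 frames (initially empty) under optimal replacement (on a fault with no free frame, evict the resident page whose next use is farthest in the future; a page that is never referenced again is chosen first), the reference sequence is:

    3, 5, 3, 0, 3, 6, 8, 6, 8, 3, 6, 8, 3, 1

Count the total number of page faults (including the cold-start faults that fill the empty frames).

6

3 → fault, frames [3]
5 → fault, frames [3, 5]
3 → hit
0 → fault, frames [3, 5, 0]
3 → hit
6 → fault, frames [3, 5, 0, 6]
8 → fault, frames [3, 5, 0, 6, 8]
6 → hit
8 → hit
3 → hit
6 → hit
8 → hit
3 → hit
1 → fault, evict 8, frames [3, 5, 0, 6, 1]
Page faults: 6.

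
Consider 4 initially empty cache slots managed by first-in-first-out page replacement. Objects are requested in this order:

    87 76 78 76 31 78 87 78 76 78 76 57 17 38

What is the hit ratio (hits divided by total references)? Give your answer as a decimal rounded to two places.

0.50

87 → miss, frames (87)
76 → miss, frames (87 76)
78 → miss, frames (87 76 78)
76 → hit
31 → miss, frames (87 76 78 31)
78 → hit
87 → hit
78 → hit
76 → hit
78 → hit
76 → hit
57 → miss, evict 87, frames (76 78 31 57)
17 → miss, evict 76, frames (78 31 57 17)
38 → miss, evict 78, frames (31 57 17 38)
Hits: 7 of 14 references → 7/14 = 0.5000.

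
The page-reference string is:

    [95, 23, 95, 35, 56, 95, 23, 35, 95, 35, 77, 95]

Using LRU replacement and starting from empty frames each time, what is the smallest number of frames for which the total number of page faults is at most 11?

f=1: 12 faults
f=2: 10 faults
f=3: 7 faults
f=4: 5 faults
f=5: 5 faults
Smallest f with faults ≤ 11 is 2.

2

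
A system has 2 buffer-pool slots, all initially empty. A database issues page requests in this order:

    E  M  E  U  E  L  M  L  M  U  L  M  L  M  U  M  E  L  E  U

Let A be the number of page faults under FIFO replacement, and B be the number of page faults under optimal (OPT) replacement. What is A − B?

Under FIFO: F F . F F F F . . F F F . . F . F F . F → 13 faults.
Under OPT: F F . F . F F . . F . F . . F . F F . F → 11 faults.
A − B = 13 − 11 = 2.

2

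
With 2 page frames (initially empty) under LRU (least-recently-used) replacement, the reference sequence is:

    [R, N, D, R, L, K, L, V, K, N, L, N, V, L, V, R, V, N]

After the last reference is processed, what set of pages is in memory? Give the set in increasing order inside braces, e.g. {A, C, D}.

{N, V}

R → fault, frames {R}
N → fault, frames {R,N}
D → fault, evict R, frames {N,D}
R → fault, evict N, frames {D,R}
L → fault, evict D, frames {R,L}
K → fault, evict R, frames {L,K}
L → hit
V → fault, evict K, frames {L,V}
K → fault, evict L, frames {V,K}
N → fault, evict V, frames {K,N}
L → fault, evict K, frames {N,L}
N → hit
V → fault, evict L, frames {N,V}
L → fault, evict N, frames {V,L}
V → hit
R → fault, evict L, frames {V,R}
V → hit
N → fault, evict R, frames {V,N}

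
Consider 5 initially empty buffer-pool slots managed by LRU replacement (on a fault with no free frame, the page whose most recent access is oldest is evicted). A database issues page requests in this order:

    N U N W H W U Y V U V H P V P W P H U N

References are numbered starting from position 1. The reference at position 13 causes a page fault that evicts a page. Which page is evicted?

W

pos 1: N → miss, frames {N}
pos 2: U → miss, frames {N,U}
pos 3: N → hit
pos 4: W → miss, frames {U,N,W}
pos 5: H → miss, frames {U,N,W,H}
pos 6: W → hit
pos 7: U → hit
pos 8: Y → miss, frames {N,H,W,U,Y}
pos 9: V → miss, evict N, frames {H,W,U,Y,V}
pos 10: U → hit
pos 11: V → hit
pos 12: H → hit
pos 13: P → miss, evict W, frames {Y,U,V,H,P}
At position 13, page W is evicted.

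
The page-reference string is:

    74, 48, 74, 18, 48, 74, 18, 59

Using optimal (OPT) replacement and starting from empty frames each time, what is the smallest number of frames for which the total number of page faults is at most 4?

f=1: 8 faults
f=2: 5 faults
f=3: 4 faults
f=4: 4 faults
Smallest f with faults ≤ 4 is 3.

3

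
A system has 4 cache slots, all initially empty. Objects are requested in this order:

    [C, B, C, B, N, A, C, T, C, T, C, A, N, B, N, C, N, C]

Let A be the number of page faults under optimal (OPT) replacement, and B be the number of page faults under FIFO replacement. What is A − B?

-2

Under OPT: F F . . F F . F . . . . . F . . . . → 6 faults.
Under FIFO: F F . . F F . F F . . . . F F . . . → 8 faults.
A − B = 6 − 8 = -2.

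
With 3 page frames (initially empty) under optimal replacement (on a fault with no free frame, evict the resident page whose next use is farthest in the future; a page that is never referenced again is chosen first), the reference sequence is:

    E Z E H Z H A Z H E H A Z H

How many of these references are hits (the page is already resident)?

8

E → fault, frames (E)
Z → fault, frames (E Z)
E → hit
H → fault, frames (E Z H)
Z → hit
H → hit
A → fault, evict E, frames (Z H A)
Z → hit
H → hit
E → fault, evict Z, frames (H A E)
H → hit
A → hit
Z → fault, evict E, frames (H A Z)
H → hit
Hits: 8.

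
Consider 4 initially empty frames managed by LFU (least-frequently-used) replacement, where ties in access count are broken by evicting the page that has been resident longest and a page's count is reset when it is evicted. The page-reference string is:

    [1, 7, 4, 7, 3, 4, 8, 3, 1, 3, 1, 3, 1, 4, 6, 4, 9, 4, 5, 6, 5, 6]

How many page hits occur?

1: fault, frames (1)
7: fault, frames (1 7)
4: fault, frames (1 7 4)
7: hit
3: fault, frames (1 7 4 3)
4: hit
8: fault, evict 1, frames (7 4 3 8)
3: hit
1: fault, evict 8, frames (7 4 3 1)
3: hit
1: hit
3: hit
1: hit
4: hit
6: fault, evict 7, frames (4 3 1 6)
4: hit
9: fault, evict 6, frames (4 3 1 9)
4: hit
5: fault, evict 9, frames (4 3 1 5)
6: fault, evict 5, frames (4 3 1 6)
5: fault, evict 6, frames (4 3 1 5)
6: fault, evict 5, frames (4 3 1 6)
Hits: 10.

10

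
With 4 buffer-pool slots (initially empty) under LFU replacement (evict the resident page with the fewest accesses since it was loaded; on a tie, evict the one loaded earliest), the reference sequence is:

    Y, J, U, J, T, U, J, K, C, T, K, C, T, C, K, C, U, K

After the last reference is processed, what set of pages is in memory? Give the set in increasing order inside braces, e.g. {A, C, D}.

Y -> miss, frames [Y]
J -> miss, frames [Y, J]
U -> miss, frames [Y, J, U]
J -> hit
T -> miss, frames [Y, J, U, T]
U -> hit
J -> hit
K -> miss, evict Y, frames [J, U, T, K]
C -> miss, evict T, frames [J, U, K, C]
T -> miss, evict K, frames [J, U, C, T]
K -> miss, evict C, frames [J, U, T, K]
C -> miss, evict T, frames [J, U, K, C]
T -> miss, evict K, frames [J, U, C, T]
C -> hit
K -> miss, evict T, frames [J, U, C, K]
C -> hit
U -> hit
K -> hit

{C, J, K, U}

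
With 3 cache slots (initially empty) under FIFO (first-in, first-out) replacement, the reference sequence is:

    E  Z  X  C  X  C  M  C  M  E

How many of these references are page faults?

E → fault, frames (E)
Z → fault, frames (E Z)
X → fault, frames (E Z X)
C → fault, evict E, frames (Z X C)
X → hit
C → hit
M → fault, evict Z, frames (X C M)
C → hit
M → hit
E → fault, evict X, frames (C M E)
Page faults: 6.

6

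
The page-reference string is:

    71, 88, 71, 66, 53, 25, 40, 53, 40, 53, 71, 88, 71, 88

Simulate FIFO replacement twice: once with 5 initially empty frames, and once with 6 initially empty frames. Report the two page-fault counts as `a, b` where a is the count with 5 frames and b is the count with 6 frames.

5 frames: F F . F F F F . . . F F . . → 8 faults.
6 frames: F F . F F F F . . . . . . . → 6 faults.
6 < 8: adding a frame reduced faults, as is typical.

8, 6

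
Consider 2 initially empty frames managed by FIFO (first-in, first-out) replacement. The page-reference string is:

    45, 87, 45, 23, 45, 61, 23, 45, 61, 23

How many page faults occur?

45: fault, frames {45}
87: fault, frames {45,87}
45: hit
23: fault, evict 45, frames {87,23}
45: fault, evict 87, frames {23,45}
61: fault, evict 23, frames {45,61}
23: fault, evict 45, frames {61,23}
45: fault, evict 61, frames {23,45}
61: fault, evict 23, frames {45,61}
23: fault, evict 45, frames {61,23}
Page faults: 9.

9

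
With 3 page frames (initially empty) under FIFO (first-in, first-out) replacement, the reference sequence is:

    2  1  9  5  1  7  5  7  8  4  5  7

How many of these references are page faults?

9

2 → fault, frames [2]
1 → fault, frames [2, 1]
9 → fault, frames [2, 1, 9]
5 → fault, evict 2, frames [1, 9, 5]
1 → hit
7 → fault, evict 1, frames [9, 5, 7]
5 → hit
7 → hit
8 → fault, evict 9, frames [5, 7, 8]
4 → fault, evict 5, frames [7, 8, 4]
5 → fault, evict 7, frames [8, 4, 5]
7 → fault, evict 8, frames [4, 5, 7]
Page faults: 9.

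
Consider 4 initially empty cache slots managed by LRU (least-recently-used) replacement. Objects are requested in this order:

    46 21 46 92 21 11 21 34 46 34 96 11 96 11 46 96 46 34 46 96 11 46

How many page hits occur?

14

46: miss, frames [46]
21: miss, frames [46, 21]
46: hit
92: miss, frames [21, 46, 92]
21: hit
11: miss, frames [46, 92, 21, 11]
21: hit
34: miss, evict 46, frames [92, 11, 21, 34]
46: miss, evict 92, frames [11, 21, 34, 46]
34: hit
96: miss, evict 11, frames [21, 46, 34, 96]
11: miss, evict 21, frames [46, 34, 96, 11]
96: hit
11: hit
46: hit
96: hit
46: hit
34: hit
46: hit
96: hit
11: hit
46: hit
Hits: 14.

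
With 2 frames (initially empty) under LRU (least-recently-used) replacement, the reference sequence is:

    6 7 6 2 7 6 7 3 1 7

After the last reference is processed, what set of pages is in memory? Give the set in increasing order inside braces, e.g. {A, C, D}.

6: fault, frames [6]
7: fault, frames [6, 7]
6: hit
2: fault, evict 7, frames [6, 2]
7: fault, evict 6, frames [2, 7]
6: fault, evict 2, frames [7, 6]
7: hit
3: fault, evict 6, frames [7, 3]
1: fault, evict 7, frames [3, 1]
7: fault, evict 3, frames [1, 7]

{1, 7}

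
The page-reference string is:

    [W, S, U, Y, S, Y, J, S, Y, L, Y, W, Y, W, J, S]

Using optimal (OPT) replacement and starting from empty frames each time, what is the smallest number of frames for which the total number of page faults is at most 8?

3

f=1: 16 faults
f=2: 10 faults
f=3: 8 faults
f=4: 7 faults
f=5: 6 faults
f=6: 6 faults
Smallest f with faults ≤ 8 is 3.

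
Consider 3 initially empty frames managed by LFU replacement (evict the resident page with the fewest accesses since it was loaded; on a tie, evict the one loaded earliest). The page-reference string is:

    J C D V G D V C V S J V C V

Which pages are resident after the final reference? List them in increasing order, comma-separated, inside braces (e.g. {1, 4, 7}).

{C, D, V}

J -> miss, frames {J}
C -> miss, frames {J,C}
D -> miss, frames {J,C,D}
V -> miss, evict J, frames {C,D,V}
G -> miss, evict C, frames {D,V,G}
D -> hit
V -> hit
C -> miss, evict G, frames {D,V,C}
V -> hit
S -> miss, evict C, frames {D,V,S}
J -> miss, evict S, frames {D,V,J}
V -> hit
C -> miss, evict J, frames {D,V,C}
V -> hit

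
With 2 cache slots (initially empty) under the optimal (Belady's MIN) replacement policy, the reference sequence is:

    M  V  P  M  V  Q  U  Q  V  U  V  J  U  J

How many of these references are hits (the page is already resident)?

6

M -> fault, frames {M}
V -> fault, frames {M,V}
P -> fault, evict V, frames {M,P}
M -> hit
V -> fault, evict P, frames {M,V}
Q -> fault, evict M, frames {V,Q}
U -> fault, evict V, frames {Q,U}
Q -> hit
V -> fault, evict Q, frames {U,V}
U -> hit
V -> hit
J -> fault, evict V, frames {U,J}
U -> hit
J -> hit
Hits: 6.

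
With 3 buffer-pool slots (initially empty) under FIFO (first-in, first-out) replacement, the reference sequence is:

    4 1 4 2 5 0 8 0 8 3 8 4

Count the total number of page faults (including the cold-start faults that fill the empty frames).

4 -> fault, frames {4}
1 -> fault, frames {4,1}
4 -> hit
2 -> fault, frames {4,1,2}
5 -> fault, evict 4, frames {1,2,5}
0 -> fault, evict 1, frames {2,5,0}
8 -> fault, evict 2, frames {5,0,8}
0 -> hit
8 -> hit
3 -> fault, evict 5, frames {0,8,3}
8 -> hit
4 -> fault, evict 0, frames {8,3,4}
Page faults: 8.

8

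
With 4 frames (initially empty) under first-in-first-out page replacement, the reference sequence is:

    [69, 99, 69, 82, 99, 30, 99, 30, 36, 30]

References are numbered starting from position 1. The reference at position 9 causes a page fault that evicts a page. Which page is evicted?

69

pos 1: 69: miss, frames (69)
pos 2: 99: miss, frames (69 99)
pos 3: 69: hit
pos 4: 82: miss, frames (69 99 82)
pos 5: 99: hit
pos 6: 30: miss, frames (69 99 82 30)
pos 7: 99: hit
pos 8: 30: hit
pos 9: 36: miss, evict 69, frames (99 82 30 36)
At position 9, page 69 is evicted.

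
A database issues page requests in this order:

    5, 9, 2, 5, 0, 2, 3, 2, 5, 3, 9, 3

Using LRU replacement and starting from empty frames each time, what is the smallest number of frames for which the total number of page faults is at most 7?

f=1: 12 faults
f=2: 10 faults
f=3: 7 faults
f=4: 6 faults
f=5: 5 faults
Smallest f with faults ≤ 7 is 3.

3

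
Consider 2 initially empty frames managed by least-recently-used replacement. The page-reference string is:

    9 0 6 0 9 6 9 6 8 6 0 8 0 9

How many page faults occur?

9

9 -> miss, frames {9}
0 -> miss, frames {9,0}
6 -> miss, evict 9, frames {0,6}
0 -> hit
9 -> miss, evict 6, frames {0,9}
6 -> miss, evict 0, frames {9,6}
9 -> hit
6 -> hit
8 -> miss, evict 9, frames {6,8}
6 -> hit
0 -> miss, evict 8, frames {6,0}
8 -> miss, evict 6, frames {0,8}
0 -> hit
9 -> miss, evict 8, frames {0,9}
Page faults: 9.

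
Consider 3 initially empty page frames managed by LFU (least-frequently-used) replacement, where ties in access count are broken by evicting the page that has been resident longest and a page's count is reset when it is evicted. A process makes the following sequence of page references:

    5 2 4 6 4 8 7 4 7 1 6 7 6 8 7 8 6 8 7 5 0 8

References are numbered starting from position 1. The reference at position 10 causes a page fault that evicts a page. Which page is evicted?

8

pos 1: 5: fault, frames (5)
pos 2: 2: fault, frames (5 2)
pos 3: 4: fault, frames (5 2 4)
pos 4: 6: fault, evict 5, frames (2 4 6)
pos 5: 4: hit
pos 6: 8: fault, evict 2, frames (4 6 8)
pos 7: 7: fault, evict 6, frames (4 8 7)
pos 8: 4: hit
pos 9: 7: hit
pos 10: 1: fault, evict 8, frames (4 7 1)
At position 10, page 8 is evicted.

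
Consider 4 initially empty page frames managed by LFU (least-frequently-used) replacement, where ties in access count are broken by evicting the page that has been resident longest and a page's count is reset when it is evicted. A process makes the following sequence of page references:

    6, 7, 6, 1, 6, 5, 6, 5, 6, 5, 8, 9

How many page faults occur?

6: fault, frames {6}
7: fault, frames {6,7}
6: hit
1: fault, frames {6,7,1}
6: hit
5: fault, frames {6,7,1,5}
6: hit
5: hit
6: hit
5: hit
8: fault, evict 7, frames {6,1,5,8}
9: fault, evict 1, frames {6,5,8,9}
Page faults: 6.

6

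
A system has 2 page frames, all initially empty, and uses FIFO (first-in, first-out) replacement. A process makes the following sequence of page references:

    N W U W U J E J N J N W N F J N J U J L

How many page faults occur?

N: miss, frames [N]
W: miss, frames [N, W]
U: miss, evict N, frames [W, U]
W: hit
U: hit
J: miss, evict W, frames [U, J]
E: miss, evict U, frames [J, E]
J: hit
N: miss, evict J, frames [E, N]
J: miss, evict E, frames [N, J]
N: hit
W: miss, evict N, frames [J, W]
N: miss, evict J, frames [W, N]
F: miss, evict W, frames [N, F]
J: miss, evict N, frames [F, J]
N: miss, evict F, frames [J, N]
J: hit
U: miss, evict J, frames [N, U]
J: miss, evict N, frames [U, J]
L: miss, evict U, frames [J, L]
Page faults: 15.

15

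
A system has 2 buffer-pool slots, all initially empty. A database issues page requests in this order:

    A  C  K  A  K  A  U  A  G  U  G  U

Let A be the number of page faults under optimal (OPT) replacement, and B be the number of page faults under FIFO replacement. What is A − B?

Under OPT: F F F . . . F . F . . . → 5 faults.
Under FIFO: F F F F . . F . F . . . → 6 faults.
A − B = 5 − 6 = -1.

-1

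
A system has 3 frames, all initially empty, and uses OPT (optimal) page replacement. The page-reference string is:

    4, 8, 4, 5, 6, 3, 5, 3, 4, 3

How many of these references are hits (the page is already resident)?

4 -> fault, frames {4}
8 -> fault, frames {4,8}
4 -> hit
5 -> fault, frames {4,8,5}
6 -> fault, evict 8, frames {4,5,6}
3 -> fault, evict 6, frames {4,5,3}
5 -> hit
3 -> hit
4 -> hit
3 -> hit
Hits: 5.

5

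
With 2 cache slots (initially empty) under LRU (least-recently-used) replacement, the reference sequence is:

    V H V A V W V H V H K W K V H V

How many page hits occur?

V: fault, frames [V]
H: fault, frames [V, H]
V: hit
A: fault, evict H, frames [V, A]
V: hit
W: fault, evict A, frames [V, W]
V: hit
H: fault, evict W, frames [V, H]
V: hit
H: hit
K: fault, evict V, frames [H, K]
W: fault, evict H, frames [K, W]
K: hit
V: fault, evict W, frames [K, V]
H: fault, evict K, frames [V, H]
V: hit
Hits: 7.

7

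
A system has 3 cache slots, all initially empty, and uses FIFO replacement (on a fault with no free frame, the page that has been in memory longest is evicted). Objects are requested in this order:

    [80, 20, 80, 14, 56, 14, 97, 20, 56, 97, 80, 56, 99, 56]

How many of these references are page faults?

80 -> fault, frames [80]
20 -> fault, frames [80, 20]
80 -> hit
14 -> fault, frames [80, 20, 14]
56 -> fault, evict 80, frames [20, 14, 56]
14 -> hit
97 -> fault, evict 20, frames [14, 56, 97]
20 -> fault, evict 14, frames [56, 97, 20]
56 -> hit
97 -> hit
80 -> fault, evict 56, frames [97, 20, 80]
56 -> fault, evict 97, frames [20, 80, 56]
99 -> fault, evict 20, frames [80, 56, 99]
56 -> hit
Page faults: 9.

9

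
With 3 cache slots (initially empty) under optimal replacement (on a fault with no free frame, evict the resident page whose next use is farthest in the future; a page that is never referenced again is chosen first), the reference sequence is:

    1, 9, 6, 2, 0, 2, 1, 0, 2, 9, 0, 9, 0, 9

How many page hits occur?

8

1: fault, frames {1}
9: fault, frames {1,9}
6: fault, frames {1,9,6}
2: fault, evict 6, frames {1,9,2}
0: fault, evict 9, frames {1,2,0}
2: hit
1: hit
0: hit
2: hit
9: fault, evict 2, frames {1,0,9}
0: hit
9: hit
0: hit
9: hit
Hits: 8.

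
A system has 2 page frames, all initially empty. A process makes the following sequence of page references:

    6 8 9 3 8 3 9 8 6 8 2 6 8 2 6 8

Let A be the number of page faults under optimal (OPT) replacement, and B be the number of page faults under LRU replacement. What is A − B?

Under OPT: F F F F . . F . F . F . F . F . → 9 faults.
Under LRU: F F F F F . F F F . F F F F F F → 14 faults.
A − B = 9 − 14 = -5.

-5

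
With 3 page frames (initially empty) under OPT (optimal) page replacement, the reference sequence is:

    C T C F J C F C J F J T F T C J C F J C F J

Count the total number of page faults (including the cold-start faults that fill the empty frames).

6

C → miss, frames (C)
T → miss, frames (C T)
C → hit
F → miss, frames (C T F)
J → miss, evict T, frames (C F J)
C → hit
F → hit
C → hit
J → hit
F → hit
J → hit
T → miss, evict J, frames (C F T)
F → hit
T → hit
C → hit
J → miss, evict T, frames (C F J)
C → hit
F → hit
J → hit
C → hit
F → hit
J → hit
Page faults: 6.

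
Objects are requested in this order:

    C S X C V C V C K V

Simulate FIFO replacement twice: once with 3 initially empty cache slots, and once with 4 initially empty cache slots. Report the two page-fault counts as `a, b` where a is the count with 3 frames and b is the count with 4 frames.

3 frames: F F F . F F . . F . → 6 faults.
4 frames: F F F . F . . . F . → 5 faults.
5 < 6: adding a frame reduced faults, as is typical.

6, 5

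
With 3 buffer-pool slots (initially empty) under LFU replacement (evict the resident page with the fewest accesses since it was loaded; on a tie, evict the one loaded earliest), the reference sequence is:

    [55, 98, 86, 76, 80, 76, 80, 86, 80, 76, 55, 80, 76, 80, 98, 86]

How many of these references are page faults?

55: miss, frames (55)
98: miss, frames (55 98)
86: miss, frames (55 98 86)
76: miss, evict 55, frames (98 86 76)
80: miss, evict 98, frames (86 76 80)
76: hit
80: hit
86: hit
80: hit
76: hit
55: miss, evict 86, frames (76 80 55)
80: hit
76: hit
80: hit
98: miss, evict 55, frames (76 80 98)
86: miss, evict 98, frames (76 80 86)
Page faults: 8.

8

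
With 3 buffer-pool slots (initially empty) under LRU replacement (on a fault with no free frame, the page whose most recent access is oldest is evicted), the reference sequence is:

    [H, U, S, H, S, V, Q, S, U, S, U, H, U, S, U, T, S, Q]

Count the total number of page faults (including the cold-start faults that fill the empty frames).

9

H -> miss, frames {H}
U -> miss, frames {H,U}
S -> miss, frames {H,U,S}
H -> hit
S -> hit
V -> miss, evict U, frames {H,S,V}
Q -> miss, evict H, frames {S,V,Q}
S -> hit
U -> miss, evict V, frames {Q,S,U}
S -> hit
U -> hit
H -> miss, evict Q, frames {S,U,H}
U -> hit
S -> hit
U -> hit
T -> miss, evict H, frames {S,U,T}
S -> hit
Q -> miss, evict U, frames {T,S,Q}
Page faults: 9.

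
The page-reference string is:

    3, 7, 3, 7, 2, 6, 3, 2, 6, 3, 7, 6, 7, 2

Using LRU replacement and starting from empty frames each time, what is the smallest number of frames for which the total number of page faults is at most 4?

4

f=1: 14 faults
f=2: 11 faults
f=3: 7 faults
f=4: 4 faults
Smallest f with faults ≤ 4 is 4.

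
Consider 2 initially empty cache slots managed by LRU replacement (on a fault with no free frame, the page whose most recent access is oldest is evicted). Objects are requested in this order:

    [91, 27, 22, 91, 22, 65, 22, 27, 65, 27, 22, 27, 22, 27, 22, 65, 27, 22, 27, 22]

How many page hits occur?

9

91 → fault, frames [91]
27 → fault, frames [91, 27]
22 → fault, evict 91, frames [27, 22]
91 → fault, evict 27, frames [22, 91]
22 → hit
65 → fault, evict 91, frames [22, 65]
22 → hit
27 → fault, evict 65, frames [22, 27]
65 → fault, evict 22, frames [27, 65]
27 → hit
22 → fault, evict 65, frames [27, 22]
27 → hit
22 → hit
27 → hit
22 → hit
65 → fault, evict 27, frames [22, 65]
27 → fault, evict 22, frames [65, 27]
22 → fault, evict 65, frames [27, 22]
27 → hit
22 → hit
Hits: 9.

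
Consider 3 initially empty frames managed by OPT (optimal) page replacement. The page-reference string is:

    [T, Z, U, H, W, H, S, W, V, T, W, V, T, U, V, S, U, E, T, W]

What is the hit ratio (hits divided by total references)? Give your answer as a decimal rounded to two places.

T → fault, frames [T]
Z → fault, frames [T, Z]
U → fault, frames [T, Z, U]
H → fault, evict Z, frames [T, U, H]
W → fault, evict U, frames [T, H, W]
H → hit
S → fault, evict H, frames [T, W, S]
W → hit
V → fault, evict S, frames [T, W, V]
T → hit
W → hit
V → hit
T → hit
U → fault, evict W, frames [T, V, U]
V → hit
S → fault, evict V, frames [T, U, S]
U → hit
E → fault, evict S, frames [T, U, E]
T → hit
W → fault, evict E, frames [T, U, W]
Hits: 9 of 20 references → 9/20 = 0.4500.

0.45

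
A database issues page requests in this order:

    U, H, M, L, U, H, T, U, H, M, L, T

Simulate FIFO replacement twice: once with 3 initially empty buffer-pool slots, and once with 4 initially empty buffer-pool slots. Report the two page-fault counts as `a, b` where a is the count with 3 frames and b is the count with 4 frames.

3 frames: F F F F F F F . . F F . → 9 faults.
4 frames: F F F F . . F F F F F F → 10 faults.
10 > 9: adding a frame increased faults — Belady's anomaly.

9, 10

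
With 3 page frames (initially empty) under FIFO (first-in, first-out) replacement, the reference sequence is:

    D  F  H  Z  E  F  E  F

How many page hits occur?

D → fault, frames [D]
F → fault, frames [D, F]
H → fault, frames [D, F, H]
Z → fault, evict D, frames [F, H, Z]
E → fault, evict F, frames [H, Z, E]
F → fault, evict H, frames [Z, E, F]
E → hit
F → hit
Hits: 2.

2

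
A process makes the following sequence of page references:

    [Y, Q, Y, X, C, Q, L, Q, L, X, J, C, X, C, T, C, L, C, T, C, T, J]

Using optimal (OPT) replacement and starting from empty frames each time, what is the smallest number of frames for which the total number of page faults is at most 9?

f=1: 22 faults
f=2: 12 faults
f=3: 9 faults
f=4: 7 faults
f=5: 7 faults
f=6: 7 faults
f=7: 7 faults
Smallest f with faults ≤ 9 is 3.

3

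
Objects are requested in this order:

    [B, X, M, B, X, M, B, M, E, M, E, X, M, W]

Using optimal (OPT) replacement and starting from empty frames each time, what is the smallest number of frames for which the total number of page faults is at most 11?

2

f=1: 14 faults
f=2: 8 faults
f=3: 5 faults
f=4: 5 faults
f=5: 5 faults
Smallest f with faults ≤ 11 is 2.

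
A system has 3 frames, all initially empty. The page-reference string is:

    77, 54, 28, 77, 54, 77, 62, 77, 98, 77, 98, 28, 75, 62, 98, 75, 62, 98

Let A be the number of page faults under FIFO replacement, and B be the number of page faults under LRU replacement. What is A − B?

1

Under FIFO: F F F . . . F F F . . F F F F . . . → 10 faults.
Under LRU: F F F . . . F . F . . F F F F . . . → 9 faults.
A − B = 10 − 9 = 1.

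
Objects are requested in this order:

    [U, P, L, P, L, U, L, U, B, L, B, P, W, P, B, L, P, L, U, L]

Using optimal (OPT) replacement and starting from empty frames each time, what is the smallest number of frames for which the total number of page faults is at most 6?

4

f=1: 20 faults
f=2: 10 faults
f=3: 7 faults
f=4: 6 faults
f=5: 5 faults
Smallest f with faults ≤ 6 is 4.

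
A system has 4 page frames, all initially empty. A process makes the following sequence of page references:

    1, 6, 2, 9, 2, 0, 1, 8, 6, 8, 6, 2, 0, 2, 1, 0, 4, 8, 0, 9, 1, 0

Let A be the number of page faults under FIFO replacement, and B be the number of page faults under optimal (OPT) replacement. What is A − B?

6

Under FIFO: F F F F . F F F F . . F F . F . F F . F . F → 15 faults.
Under OPT: F F F F . F . F . . . . . . F . F . . F . . → 9 faults.
A − B = 15 − 9 = 6.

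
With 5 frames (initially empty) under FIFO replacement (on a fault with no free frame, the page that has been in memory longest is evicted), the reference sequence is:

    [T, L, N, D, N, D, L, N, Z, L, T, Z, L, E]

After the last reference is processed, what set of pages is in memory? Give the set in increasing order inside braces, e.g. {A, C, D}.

{D, E, L, N, Z}

T -> miss, frames (T)
L -> miss, frames (T L)
N -> miss, frames (T L N)
D -> miss, frames (T L N D)
N -> hit
D -> hit
L -> hit
N -> hit
Z -> miss, frames (T L N D Z)
L -> hit
T -> hit
Z -> hit
L -> hit
E -> miss, evict T, frames (L N D Z E)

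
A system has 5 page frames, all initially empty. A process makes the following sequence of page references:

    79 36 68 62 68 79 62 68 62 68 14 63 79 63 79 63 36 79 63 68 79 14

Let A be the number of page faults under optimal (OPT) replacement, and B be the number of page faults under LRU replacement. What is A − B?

-1

Under OPT: F F F F . . . . . . F F . . . . . . . . . . → 6 faults.
Under LRU: F F F F . . . . . . F F . . . . F . . . . . → 7 faults.
A − B = 6 − 7 = -1.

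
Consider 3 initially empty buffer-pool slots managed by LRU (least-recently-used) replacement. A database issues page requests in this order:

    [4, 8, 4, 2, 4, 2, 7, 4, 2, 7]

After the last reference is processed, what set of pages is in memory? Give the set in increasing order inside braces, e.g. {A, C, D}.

{2, 4, 7}

4: fault, frames {4}
8: fault, frames {4,8}
4: hit
2: fault, frames {8,4,2}
4: hit
2: hit
7: fault, evict 8, frames {4,2,7}
4: hit
2: hit
7: hit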